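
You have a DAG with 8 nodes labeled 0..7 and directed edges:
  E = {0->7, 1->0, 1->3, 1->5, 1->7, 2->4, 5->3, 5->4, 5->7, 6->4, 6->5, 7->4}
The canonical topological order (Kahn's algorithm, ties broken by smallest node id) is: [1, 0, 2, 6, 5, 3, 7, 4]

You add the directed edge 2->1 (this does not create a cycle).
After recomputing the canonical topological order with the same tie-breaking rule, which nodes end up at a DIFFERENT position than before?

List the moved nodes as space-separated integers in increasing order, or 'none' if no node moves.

Answer: 0 1 2

Derivation:
Old toposort: [1, 0, 2, 6, 5, 3, 7, 4]
Added edge 2->1
Recompute Kahn (smallest-id tiebreak):
  initial in-degrees: [1, 1, 0, 2, 4, 2, 0, 3]
  ready (indeg=0): [2, 6]
  pop 2: indeg[1]->0; indeg[4]->3 | ready=[1, 6] | order so far=[2]
  pop 1: indeg[0]->0; indeg[3]->1; indeg[5]->1; indeg[7]->2 | ready=[0, 6] | order so far=[2, 1]
  pop 0: indeg[7]->1 | ready=[6] | order so far=[2, 1, 0]
  pop 6: indeg[4]->2; indeg[5]->0 | ready=[5] | order so far=[2, 1, 0, 6]
  pop 5: indeg[3]->0; indeg[4]->1; indeg[7]->0 | ready=[3, 7] | order so far=[2, 1, 0, 6, 5]
  pop 3: no out-edges | ready=[7] | order so far=[2, 1, 0, 6, 5, 3]
  pop 7: indeg[4]->0 | ready=[4] | order so far=[2, 1, 0, 6, 5, 3, 7]
  pop 4: no out-edges | ready=[] | order so far=[2, 1, 0, 6, 5, 3, 7, 4]
New canonical toposort: [2, 1, 0, 6, 5, 3, 7, 4]
Compare positions:
  Node 0: index 1 -> 2 (moved)
  Node 1: index 0 -> 1 (moved)
  Node 2: index 2 -> 0 (moved)
  Node 3: index 5 -> 5 (same)
  Node 4: index 7 -> 7 (same)
  Node 5: index 4 -> 4 (same)
  Node 6: index 3 -> 3 (same)
  Node 7: index 6 -> 6 (same)
Nodes that changed position: 0 1 2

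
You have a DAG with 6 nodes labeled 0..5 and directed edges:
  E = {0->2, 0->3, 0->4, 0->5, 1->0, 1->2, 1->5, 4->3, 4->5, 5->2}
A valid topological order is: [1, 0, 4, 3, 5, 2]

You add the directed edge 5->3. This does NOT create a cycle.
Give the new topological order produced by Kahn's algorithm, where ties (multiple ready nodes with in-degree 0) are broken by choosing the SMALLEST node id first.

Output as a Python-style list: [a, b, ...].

Answer: [1, 0, 4, 5, 2, 3]

Derivation:
Old toposort: [1, 0, 4, 3, 5, 2]
Added edge: 5->3
Position of 5 (4) > position of 3 (3). Must reorder: 5 must now come before 3.
Run Kahn's algorithm (break ties by smallest node id):
  initial in-degrees: [1, 0, 3, 3, 1, 3]
  ready (indeg=0): [1]
  pop 1: indeg[0]->0; indeg[2]->2; indeg[5]->2 | ready=[0] | order so far=[1]
  pop 0: indeg[2]->1; indeg[3]->2; indeg[4]->0; indeg[5]->1 | ready=[4] | order so far=[1, 0]
  pop 4: indeg[3]->1; indeg[5]->0 | ready=[5] | order so far=[1, 0, 4]
  pop 5: indeg[2]->0; indeg[3]->0 | ready=[2, 3] | order so far=[1, 0, 4, 5]
  pop 2: no out-edges | ready=[3] | order so far=[1, 0, 4, 5, 2]
  pop 3: no out-edges | ready=[] | order so far=[1, 0, 4, 5, 2, 3]
  Result: [1, 0, 4, 5, 2, 3]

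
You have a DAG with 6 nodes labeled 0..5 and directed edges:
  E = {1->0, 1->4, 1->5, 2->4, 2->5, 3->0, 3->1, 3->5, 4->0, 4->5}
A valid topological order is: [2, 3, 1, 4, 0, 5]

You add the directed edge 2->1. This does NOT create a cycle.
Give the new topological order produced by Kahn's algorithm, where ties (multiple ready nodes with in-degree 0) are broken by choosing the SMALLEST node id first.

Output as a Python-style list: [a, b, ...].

Answer: [2, 3, 1, 4, 0, 5]

Derivation:
Old toposort: [2, 3, 1, 4, 0, 5]
Added edge: 2->1
Position of 2 (0) < position of 1 (2). Old order still valid.
Run Kahn's algorithm (break ties by smallest node id):
  initial in-degrees: [3, 2, 0, 0, 2, 4]
  ready (indeg=0): [2, 3]
  pop 2: indeg[1]->1; indeg[4]->1; indeg[5]->3 | ready=[3] | order so far=[2]
  pop 3: indeg[0]->2; indeg[1]->0; indeg[5]->2 | ready=[1] | order so far=[2, 3]
  pop 1: indeg[0]->1; indeg[4]->0; indeg[5]->1 | ready=[4] | order so far=[2, 3, 1]
  pop 4: indeg[0]->0; indeg[5]->0 | ready=[0, 5] | order so far=[2, 3, 1, 4]
  pop 0: no out-edges | ready=[5] | order so far=[2, 3, 1, 4, 0]
  pop 5: no out-edges | ready=[] | order so far=[2, 3, 1, 4, 0, 5]
  Result: [2, 3, 1, 4, 0, 5]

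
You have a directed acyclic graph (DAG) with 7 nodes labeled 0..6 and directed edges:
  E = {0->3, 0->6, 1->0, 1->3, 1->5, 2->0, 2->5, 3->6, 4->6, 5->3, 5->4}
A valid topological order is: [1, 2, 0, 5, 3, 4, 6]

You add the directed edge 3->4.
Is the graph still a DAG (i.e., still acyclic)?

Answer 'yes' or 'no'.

Answer: yes

Derivation:
Given toposort: [1, 2, 0, 5, 3, 4, 6]
Position of 3: index 4; position of 4: index 5
New edge 3->4: forward
Forward edge: respects the existing order. Still a DAG, same toposort still valid.
Still a DAG? yes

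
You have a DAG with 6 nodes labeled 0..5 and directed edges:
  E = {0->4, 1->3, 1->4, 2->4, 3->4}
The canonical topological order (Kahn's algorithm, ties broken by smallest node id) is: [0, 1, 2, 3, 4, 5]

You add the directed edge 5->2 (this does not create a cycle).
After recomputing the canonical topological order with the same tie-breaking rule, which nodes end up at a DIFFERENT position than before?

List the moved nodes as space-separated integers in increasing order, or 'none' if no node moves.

Answer: 2 3 4 5

Derivation:
Old toposort: [0, 1, 2, 3, 4, 5]
Added edge 5->2
Recompute Kahn (smallest-id tiebreak):
  initial in-degrees: [0, 0, 1, 1, 4, 0]
  ready (indeg=0): [0, 1, 5]
  pop 0: indeg[4]->3 | ready=[1, 5] | order so far=[0]
  pop 1: indeg[3]->0; indeg[4]->2 | ready=[3, 5] | order so far=[0, 1]
  pop 3: indeg[4]->1 | ready=[5] | order so far=[0, 1, 3]
  pop 5: indeg[2]->0 | ready=[2] | order so far=[0, 1, 3, 5]
  pop 2: indeg[4]->0 | ready=[4] | order so far=[0, 1, 3, 5, 2]
  pop 4: no out-edges | ready=[] | order so far=[0, 1, 3, 5, 2, 4]
New canonical toposort: [0, 1, 3, 5, 2, 4]
Compare positions:
  Node 0: index 0 -> 0 (same)
  Node 1: index 1 -> 1 (same)
  Node 2: index 2 -> 4 (moved)
  Node 3: index 3 -> 2 (moved)
  Node 4: index 4 -> 5 (moved)
  Node 5: index 5 -> 3 (moved)
Nodes that changed position: 2 3 4 5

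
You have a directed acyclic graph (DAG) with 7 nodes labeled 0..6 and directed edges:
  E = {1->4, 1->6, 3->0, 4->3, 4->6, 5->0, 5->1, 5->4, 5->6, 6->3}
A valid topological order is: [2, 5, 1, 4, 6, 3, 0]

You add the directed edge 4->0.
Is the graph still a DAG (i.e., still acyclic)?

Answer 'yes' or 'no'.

Answer: yes

Derivation:
Given toposort: [2, 5, 1, 4, 6, 3, 0]
Position of 4: index 3; position of 0: index 6
New edge 4->0: forward
Forward edge: respects the existing order. Still a DAG, same toposort still valid.
Still a DAG? yes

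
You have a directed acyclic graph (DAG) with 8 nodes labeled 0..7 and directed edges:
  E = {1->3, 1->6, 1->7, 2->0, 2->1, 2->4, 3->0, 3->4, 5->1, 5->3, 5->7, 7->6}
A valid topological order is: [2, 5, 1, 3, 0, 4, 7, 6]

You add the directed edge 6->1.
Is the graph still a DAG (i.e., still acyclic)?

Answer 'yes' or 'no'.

Answer: no

Derivation:
Given toposort: [2, 5, 1, 3, 0, 4, 7, 6]
Position of 6: index 7; position of 1: index 2
New edge 6->1: backward (u after v in old order)
Backward edge: old toposort is now invalid. Check if this creates a cycle.
Does 1 already reach 6? Reachable from 1: [0, 1, 3, 4, 6, 7]. YES -> cycle!
Still a DAG? no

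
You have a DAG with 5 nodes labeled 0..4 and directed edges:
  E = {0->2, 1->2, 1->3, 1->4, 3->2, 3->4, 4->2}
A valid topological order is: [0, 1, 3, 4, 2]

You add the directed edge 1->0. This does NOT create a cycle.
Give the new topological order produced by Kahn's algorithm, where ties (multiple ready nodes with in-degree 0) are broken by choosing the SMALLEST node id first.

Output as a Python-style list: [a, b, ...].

Answer: [1, 0, 3, 4, 2]

Derivation:
Old toposort: [0, 1, 3, 4, 2]
Added edge: 1->0
Position of 1 (1) > position of 0 (0). Must reorder: 1 must now come before 0.
Run Kahn's algorithm (break ties by smallest node id):
  initial in-degrees: [1, 0, 4, 1, 2]
  ready (indeg=0): [1]
  pop 1: indeg[0]->0; indeg[2]->3; indeg[3]->0; indeg[4]->1 | ready=[0, 3] | order so far=[1]
  pop 0: indeg[2]->2 | ready=[3] | order so far=[1, 0]
  pop 3: indeg[2]->1; indeg[4]->0 | ready=[4] | order so far=[1, 0, 3]
  pop 4: indeg[2]->0 | ready=[2] | order so far=[1, 0, 3, 4]
  pop 2: no out-edges | ready=[] | order so far=[1, 0, 3, 4, 2]
  Result: [1, 0, 3, 4, 2]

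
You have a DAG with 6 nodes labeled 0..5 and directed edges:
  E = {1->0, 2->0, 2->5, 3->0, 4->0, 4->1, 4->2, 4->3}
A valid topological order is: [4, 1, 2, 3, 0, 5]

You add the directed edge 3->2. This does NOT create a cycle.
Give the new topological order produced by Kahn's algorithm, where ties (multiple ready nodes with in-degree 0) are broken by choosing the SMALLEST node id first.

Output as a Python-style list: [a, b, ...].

Answer: [4, 1, 3, 2, 0, 5]

Derivation:
Old toposort: [4, 1, 2, 3, 0, 5]
Added edge: 3->2
Position of 3 (3) > position of 2 (2). Must reorder: 3 must now come before 2.
Run Kahn's algorithm (break ties by smallest node id):
  initial in-degrees: [4, 1, 2, 1, 0, 1]
  ready (indeg=0): [4]
  pop 4: indeg[0]->3; indeg[1]->0; indeg[2]->1; indeg[3]->0 | ready=[1, 3] | order so far=[4]
  pop 1: indeg[0]->2 | ready=[3] | order so far=[4, 1]
  pop 3: indeg[0]->1; indeg[2]->0 | ready=[2] | order so far=[4, 1, 3]
  pop 2: indeg[0]->0; indeg[5]->0 | ready=[0, 5] | order so far=[4, 1, 3, 2]
  pop 0: no out-edges | ready=[5] | order so far=[4, 1, 3, 2, 0]
  pop 5: no out-edges | ready=[] | order so far=[4, 1, 3, 2, 0, 5]
  Result: [4, 1, 3, 2, 0, 5]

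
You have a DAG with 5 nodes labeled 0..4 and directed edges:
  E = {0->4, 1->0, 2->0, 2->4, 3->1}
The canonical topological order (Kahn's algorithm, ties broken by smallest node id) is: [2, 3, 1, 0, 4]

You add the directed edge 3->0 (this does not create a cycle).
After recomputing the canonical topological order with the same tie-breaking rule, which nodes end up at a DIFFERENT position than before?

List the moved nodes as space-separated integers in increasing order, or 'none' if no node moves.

Old toposort: [2, 3, 1, 0, 4]
Added edge 3->0
Recompute Kahn (smallest-id tiebreak):
  initial in-degrees: [3, 1, 0, 0, 2]
  ready (indeg=0): [2, 3]
  pop 2: indeg[0]->2; indeg[4]->1 | ready=[3] | order so far=[2]
  pop 3: indeg[0]->1; indeg[1]->0 | ready=[1] | order so far=[2, 3]
  pop 1: indeg[0]->0 | ready=[0] | order so far=[2, 3, 1]
  pop 0: indeg[4]->0 | ready=[4] | order so far=[2, 3, 1, 0]
  pop 4: no out-edges | ready=[] | order so far=[2, 3, 1, 0, 4]
New canonical toposort: [2, 3, 1, 0, 4]
Compare positions:
  Node 0: index 3 -> 3 (same)
  Node 1: index 2 -> 2 (same)
  Node 2: index 0 -> 0 (same)
  Node 3: index 1 -> 1 (same)
  Node 4: index 4 -> 4 (same)
Nodes that changed position: none

Answer: none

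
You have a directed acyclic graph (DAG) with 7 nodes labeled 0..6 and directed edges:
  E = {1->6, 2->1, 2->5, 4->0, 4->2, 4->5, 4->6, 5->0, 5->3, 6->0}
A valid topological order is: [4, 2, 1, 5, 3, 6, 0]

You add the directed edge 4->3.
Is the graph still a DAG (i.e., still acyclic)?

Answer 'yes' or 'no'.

Answer: yes

Derivation:
Given toposort: [4, 2, 1, 5, 3, 6, 0]
Position of 4: index 0; position of 3: index 4
New edge 4->3: forward
Forward edge: respects the existing order. Still a DAG, same toposort still valid.
Still a DAG? yes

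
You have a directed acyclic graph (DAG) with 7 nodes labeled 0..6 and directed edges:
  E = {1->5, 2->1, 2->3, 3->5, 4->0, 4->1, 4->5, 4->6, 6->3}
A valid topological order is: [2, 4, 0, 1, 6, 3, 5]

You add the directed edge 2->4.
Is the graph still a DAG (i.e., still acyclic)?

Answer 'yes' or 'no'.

Given toposort: [2, 4, 0, 1, 6, 3, 5]
Position of 2: index 0; position of 4: index 1
New edge 2->4: forward
Forward edge: respects the existing order. Still a DAG, same toposort still valid.
Still a DAG? yes

Answer: yes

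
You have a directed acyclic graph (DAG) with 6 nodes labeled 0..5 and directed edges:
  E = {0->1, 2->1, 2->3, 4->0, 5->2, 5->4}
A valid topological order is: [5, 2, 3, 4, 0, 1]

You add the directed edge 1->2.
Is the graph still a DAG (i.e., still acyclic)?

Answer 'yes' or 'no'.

Answer: no

Derivation:
Given toposort: [5, 2, 3, 4, 0, 1]
Position of 1: index 5; position of 2: index 1
New edge 1->2: backward (u after v in old order)
Backward edge: old toposort is now invalid. Check if this creates a cycle.
Does 2 already reach 1? Reachable from 2: [1, 2, 3]. YES -> cycle!
Still a DAG? no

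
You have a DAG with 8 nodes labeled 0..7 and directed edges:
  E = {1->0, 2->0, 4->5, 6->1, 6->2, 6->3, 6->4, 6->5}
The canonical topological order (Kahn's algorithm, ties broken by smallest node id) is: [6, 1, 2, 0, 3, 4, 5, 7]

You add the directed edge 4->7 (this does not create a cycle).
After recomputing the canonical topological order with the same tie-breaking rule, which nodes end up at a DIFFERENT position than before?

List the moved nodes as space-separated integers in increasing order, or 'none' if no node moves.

Answer: none

Derivation:
Old toposort: [6, 1, 2, 0, 3, 4, 5, 7]
Added edge 4->7
Recompute Kahn (smallest-id tiebreak):
  initial in-degrees: [2, 1, 1, 1, 1, 2, 0, 1]
  ready (indeg=0): [6]
  pop 6: indeg[1]->0; indeg[2]->0; indeg[3]->0; indeg[4]->0; indeg[5]->1 | ready=[1, 2, 3, 4] | order so far=[6]
  pop 1: indeg[0]->1 | ready=[2, 3, 4] | order so far=[6, 1]
  pop 2: indeg[0]->0 | ready=[0, 3, 4] | order so far=[6, 1, 2]
  pop 0: no out-edges | ready=[3, 4] | order so far=[6, 1, 2, 0]
  pop 3: no out-edges | ready=[4] | order so far=[6, 1, 2, 0, 3]
  pop 4: indeg[5]->0; indeg[7]->0 | ready=[5, 7] | order so far=[6, 1, 2, 0, 3, 4]
  pop 5: no out-edges | ready=[7] | order so far=[6, 1, 2, 0, 3, 4, 5]
  pop 7: no out-edges | ready=[] | order so far=[6, 1, 2, 0, 3, 4, 5, 7]
New canonical toposort: [6, 1, 2, 0, 3, 4, 5, 7]
Compare positions:
  Node 0: index 3 -> 3 (same)
  Node 1: index 1 -> 1 (same)
  Node 2: index 2 -> 2 (same)
  Node 3: index 4 -> 4 (same)
  Node 4: index 5 -> 5 (same)
  Node 5: index 6 -> 6 (same)
  Node 6: index 0 -> 0 (same)
  Node 7: index 7 -> 7 (same)
Nodes that changed position: none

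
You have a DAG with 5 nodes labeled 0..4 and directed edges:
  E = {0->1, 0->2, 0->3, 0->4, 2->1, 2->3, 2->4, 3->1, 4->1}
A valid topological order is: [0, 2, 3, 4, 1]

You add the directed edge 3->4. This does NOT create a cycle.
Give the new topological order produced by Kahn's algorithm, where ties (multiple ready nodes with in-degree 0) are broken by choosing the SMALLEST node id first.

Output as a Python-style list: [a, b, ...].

Old toposort: [0, 2, 3, 4, 1]
Added edge: 3->4
Position of 3 (2) < position of 4 (3). Old order still valid.
Run Kahn's algorithm (break ties by smallest node id):
  initial in-degrees: [0, 4, 1, 2, 3]
  ready (indeg=0): [0]
  pop 0: indeg[1]->3; indeg[2]->0; indeg[3]->1; indeg[4]->2 | ready=[2] | order so far=[0]
  pop 2: indeg[1]->2; indeg[3]->0; indeg[4]->1 | ready=[3] | order so far=[0, 2]
  pop 3: indeg[1]->1; indeg[4]->0 | ready=[4] | order so far=[0, 2, 3]
  pop 4: indeg[1]->0 | ready=[1] | order so far=[0, 2, 3, 4]
  pop 1: no out-edges | ready=[] | order so far=[0, 2, 3, 4, 1]
  Result: [0, 2, 3, 4, 1]

Answer: [0, 2, 3, 4, 1]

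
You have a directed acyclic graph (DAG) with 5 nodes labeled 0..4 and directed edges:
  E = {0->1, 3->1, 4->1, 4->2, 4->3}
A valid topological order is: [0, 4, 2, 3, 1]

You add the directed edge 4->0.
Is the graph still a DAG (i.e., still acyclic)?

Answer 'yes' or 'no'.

Answer: yes

Derivation:
Given toposort: [0, 4, 2, 3, 1]
Position of 4: index 1; position of 0: index 0
New edge 4->0: backward (u after v in old order)
Backward edge: old toposort is now invalid. Check if this creates a cycle.
Does 0 already reach 4? Reachable from 0: [0, 1]. NO -> still a DAG (reorder needed).
Still a DAG? yes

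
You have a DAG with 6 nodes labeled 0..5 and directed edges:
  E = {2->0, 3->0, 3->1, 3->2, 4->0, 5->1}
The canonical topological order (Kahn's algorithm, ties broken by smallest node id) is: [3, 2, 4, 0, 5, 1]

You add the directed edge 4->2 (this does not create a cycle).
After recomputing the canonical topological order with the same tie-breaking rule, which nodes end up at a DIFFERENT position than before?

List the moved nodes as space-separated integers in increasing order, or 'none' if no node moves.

Answer: 2 4

Derivation:
Old toposort: [3, 2, 4, 0, 5, 1]
Added edge 4->2
Recompute Kahn (smallest-id tiebreak):
  initial in-degrees: [3, 2, 2, 0, 0, 0]
  ready (indeg=0): [3, 4, 5]
  pop 3: indeg[0]->2; indeg[1]->1; indeg[2]->1 | ready=[4, 5] | order so far=[3]
  pop 4: indeg[0]->1; indeg[2]->0 | ready=[2, 5] | order so far=[3, 4]
  pop 2: indeg[0]->0 | ready=[0, 5] | order so far=[3, 4, 2]
  pop 0: no out-edges | ready=[5] | order so far=[3, 4, 2, 0]
  pop 5: indeg[1]->0 | ready=[1] | order so far=[3, 4, 2, 0, 5]
  pop 1: no out-edges | ready=[] | order so far=[3, 4, 2, 0, 5, 1]
New canonical toposort: [3, 4, 2, 0, 5, 1]
Compare positions:
  Node 0: index 3 -> 3 (same)
  Node 1: index 5 -> 5 (same)
  Node 2: index 1 -> 2 (moved)
  Node 3: index 0 -> 0 (same)
  Node 4: index 2 -> 1 (moved)
  Node 5: index 4 -> 4 (same)
Nodes that changed position: 2 4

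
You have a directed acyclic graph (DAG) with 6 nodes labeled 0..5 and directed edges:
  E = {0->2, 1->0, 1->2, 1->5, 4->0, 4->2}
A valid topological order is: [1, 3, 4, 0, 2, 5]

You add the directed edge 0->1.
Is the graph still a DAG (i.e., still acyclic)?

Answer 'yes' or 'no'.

Given toposort: [1, 3, 4, 0, 2, 5]
Position of 0: index 3; position of 1: index 0
New edge 0->1: backward (u after v in old order)
Backward edge: old toposort is now invalid. Check if this creates a cycle.
Does 1 already reach 0? Reachable from 1: [0, 1, 2, 5]. YES -> cycle!
Still a DAG? no

Answer: no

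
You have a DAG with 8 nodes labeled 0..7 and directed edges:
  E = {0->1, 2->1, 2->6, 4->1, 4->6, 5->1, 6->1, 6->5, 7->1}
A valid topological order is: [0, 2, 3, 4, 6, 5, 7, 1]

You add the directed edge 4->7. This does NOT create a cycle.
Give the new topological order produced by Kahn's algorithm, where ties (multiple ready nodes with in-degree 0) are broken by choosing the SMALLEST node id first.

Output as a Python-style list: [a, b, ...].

Old toposort: [0, 2, 3, 4, 6, 5, 7, 1]
Added edge: 4->7
Position of 4 (3) < position of 7 (6). Old order still valid.
Run Kahn's algorithm (break ties by smallest node id):
  initial in-degrees: [0, 6, 0, 0, 0, 1, 2, 1]
  ready (indeg=0): [0, 2, 3, 4]
  pop 0: indeg[1]->5 | ready=[2, 3, 4] | order so far=[0]
  pop 2: indeg[1]->4; indeg[6]->1 | ready=[3, 4] | order so far=[0, 2]
  pop 3: no out-edges | ready=[4] | order so far=[0, 2, 3]
  pop 4: indeg[1]->3; indeg[6]->0; indeg[7]->0 | ready=[6, 7] | order so far=[0, 2, 3, 4]
  pop 6: indeg[1]->2; indeg[5]->0 | ready=[5, 7] | order so far=[0, 2, 3, 4, 6]
  pop 5: indeg[1]->1 | ready=[7] | order so far=[0, 2, 3, 4, 6, 5]
  pop 7: indeg[1]->0 | ready=[1] | order so far=[0, 2, 3, 4, 6, 5, 7]
  pop 1: no out-edges | ready=[] | order so far=[0, 2, 3, 4, 6, 5, 7, 1]
  Result: [0, 2, 3, 4, 6, 5, 7, 1]

Answer: [0, 2, 3, 4, 6, 5, 7, 1]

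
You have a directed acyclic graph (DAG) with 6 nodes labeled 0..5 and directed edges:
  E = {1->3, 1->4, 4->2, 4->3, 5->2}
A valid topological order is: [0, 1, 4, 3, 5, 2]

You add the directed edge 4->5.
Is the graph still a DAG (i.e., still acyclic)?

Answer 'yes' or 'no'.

Given toposort: [0, 1, 4, 3, 5, 2]
Position of 4: index 2; position of 5: index 4
New edge 4->5: forward
Forward edge: respects the existing order. Still a DAG, same toposort still valid.
Still a DAG? yes

Answer: yes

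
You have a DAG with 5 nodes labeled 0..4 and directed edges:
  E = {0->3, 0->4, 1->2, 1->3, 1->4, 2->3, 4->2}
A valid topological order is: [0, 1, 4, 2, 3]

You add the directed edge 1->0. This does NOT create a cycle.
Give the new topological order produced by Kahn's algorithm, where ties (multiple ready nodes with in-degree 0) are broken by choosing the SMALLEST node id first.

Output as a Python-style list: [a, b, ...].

Old toposort: [0, 1, 4, 2, 3]
Added edge: 1->0
Position of 1 (1) > position of 0 (0). Must reorder: 1 must now come before 0.
Run Kahn's algorithm (break ties by smallest node id):
  initial in-degrees: [1, 0, 2, 3, 2]
  ready (indeg=0): [1]
  pop 1: indeg[0]->0; indeg[2]->1; indeg[3]->2; indeg[4]->1 | ready=[0] | order so far=[1]
  pop 0: indeg[3]->1; indeg[4]->0 | ready=[4] | order so far=[1, 0]
  pop 4: indeg[2]->0 | ready=[2] | order so far=[1, 0, 4]
  pop 2: indeg[3]->0 | ready=[3] | order so far=[1, 0, 4, 2]
  pop 3: no out-edges | ready=[] | order so far=[1, 0, 4, 2, 3]
  Result: [1, 0, 4, 2, 3]

Answer: [1, 0, 4, 2, 3]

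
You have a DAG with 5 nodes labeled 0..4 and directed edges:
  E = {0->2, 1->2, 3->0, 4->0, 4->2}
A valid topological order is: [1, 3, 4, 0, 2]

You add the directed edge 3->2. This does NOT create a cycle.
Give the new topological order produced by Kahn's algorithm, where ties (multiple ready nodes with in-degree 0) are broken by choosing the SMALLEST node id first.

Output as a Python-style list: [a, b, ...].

Old toposort: [1, 3, 4, 0, 2]
Added edge: 3->2
Position of 3 (1) < position of 2 (4). Old order still valid.
Run Kahn's algorithm (break ties by smallest node id):
  initial in-degrees: [2, 0, 4, 0, 0]
  ready (indeg=0): [1, 3, 4]
  pop 1: indeg[2]->3 | ready=[3, 4] | order so far=[1]
  pop 3: indeg[0]->1; indeg[2]->2 | ready=[4] | order so far=[1, 3]
  pop 4: indeg[0]->0; indeg[2]->1 | ready=[0] | order so far=[1, 3, 4]
  pop 0: indeg[2]->0 | ready=[2] | order so far=[1, 3, 4, 0]
  pop 2: no out-edges | ready=[] | order so far=[1, 3, 4, 0, 2]
  Result: [1, 3, 4, 0, 2]

Answer: [1, 3, 4, 0, 2]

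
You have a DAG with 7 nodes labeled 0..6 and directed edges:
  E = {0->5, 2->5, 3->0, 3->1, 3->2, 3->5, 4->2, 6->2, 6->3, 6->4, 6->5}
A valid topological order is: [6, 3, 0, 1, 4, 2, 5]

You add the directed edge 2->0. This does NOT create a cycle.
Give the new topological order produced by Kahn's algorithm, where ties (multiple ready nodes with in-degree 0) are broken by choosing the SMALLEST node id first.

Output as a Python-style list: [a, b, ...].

Old toposort: [6, 3, 0, 1, 4, 2, 5]
Added edge: 2->0
Position of 2 (5) > position of 0 (2). Must reorder: 2 must now come before 0.
Run Kahn's algorithm (break ties by smallest node id):
  initial in-degrees: [2, 1, 3, 1, 1, 4, 0]
  ready (indeg=0): [6]
  pop 6: indeg[2]->2; indeg[3]->0; indeg[4]->0; indeg[5]->3 | ready=[3, 4] | order so far=[6]
  pop 3: indeg[0]->1; indeg[1]->0; indeg[2]->1; indeg[5]->2 | ready=[1, 4] | order so far=[6, 3]
  pop 1: no out-edges | ready=[4] | order so far=[6, 3, 1]
  pop 4: indeg[2]->0 | ready=[2] | order so far=[6, 3, 1, 4]
  pop 2: indeg[0]->0; indeg[5]->1 | ready=[0] | order so far=[6, 3, 1, 4, 2]
  pop 0: indeg[5]->0 | ready=[5] | order so far=[6, 3, 1, 4, 2, 0]
  pop 5: no out-edges | ready=[] | order so far=[6, 3, 1, 4, 2, 0, 5]
  Result: [6, 3, 1, 4, 2, 0, 5]

Answer: [6, 3, 1, 4, 2, 0, 5]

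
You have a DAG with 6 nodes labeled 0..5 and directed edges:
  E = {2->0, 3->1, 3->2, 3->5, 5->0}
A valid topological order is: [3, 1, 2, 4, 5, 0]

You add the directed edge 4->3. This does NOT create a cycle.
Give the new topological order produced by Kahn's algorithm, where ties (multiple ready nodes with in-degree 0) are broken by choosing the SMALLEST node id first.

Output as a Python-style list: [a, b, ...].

Answer: [4, 3, 1, 2, 5, 0]

Derivation:
Old toposort: [3, 1, 2, 4, 5, 0]
Added edge: 4->3
Position of 4 (3) > position of 3 (0). Must reorder: 4 must now come before 3.
Run Kahn's algorithm (break ties by smallest node id):
  initial in-degrees: [2, 1, 1, 1, 0, 1]
  ready (indeg=0): [4]
  pop 4: indeg[3]->0 | ready=[3] | order so far=[4]
  pop 3: indeg[1]->0; indeg[2]->0; indeg[5]->0 | ready=[1, 2, 5] | order so far=[4, 3]
  pop 1: no out-edges | ready=[2, 5] | order so far=[4, 3, 1]
  pop 2: indeg[0]->1 | ready=[5] | order so far=[4, 3, 1, 2]
  pop 5: indeg[0]->0 | ready=[0] | order so far=[4, 3, 1, 2, 5]
  pop 0: no out-edges | ready=[] | order so far=[4, 3, 1, 2, 5, 0]
  Result: [4, 3, 1, 2, 5, 0]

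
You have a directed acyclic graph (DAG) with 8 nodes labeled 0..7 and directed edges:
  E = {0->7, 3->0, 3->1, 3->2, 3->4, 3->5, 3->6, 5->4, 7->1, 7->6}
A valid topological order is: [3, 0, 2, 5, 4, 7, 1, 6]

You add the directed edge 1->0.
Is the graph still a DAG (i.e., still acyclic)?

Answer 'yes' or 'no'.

Given toposort: [3, 0, 2, 5, 4, 7, 1, 6]
Position of 1: index 6; position of 0: index 1
New edge 1->0: backward (u after v in old order)
Backward edge: old toposort is now invalid. Check if this creates a cycle.
Does 0 already reach 1? Reachable from 0: [0, 1, 6, 7]. YES -> cycle!
Still a DAG? no

Answer: no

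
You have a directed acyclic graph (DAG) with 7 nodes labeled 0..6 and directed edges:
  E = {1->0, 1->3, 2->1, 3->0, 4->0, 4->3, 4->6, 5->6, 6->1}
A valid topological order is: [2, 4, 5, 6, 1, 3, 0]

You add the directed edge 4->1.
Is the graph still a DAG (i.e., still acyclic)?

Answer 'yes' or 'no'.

Given toposort: [2, 4, 5, 6, 1, 3, 0]
Position of 4: index 1; position of 1: index 4
New edge 4->1: forward
Forward edge: respects the existing order. Still a DAG, same toposort still valid.
Still a DAG? yes

Answer: yes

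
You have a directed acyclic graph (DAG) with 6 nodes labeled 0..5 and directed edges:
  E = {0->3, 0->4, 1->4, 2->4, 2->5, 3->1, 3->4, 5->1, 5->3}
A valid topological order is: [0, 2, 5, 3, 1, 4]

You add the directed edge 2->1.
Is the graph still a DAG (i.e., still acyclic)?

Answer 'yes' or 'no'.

Answer: yes

Derivation:
Given toposort: [0, 2, 5, 3, 1, 4]
Position of 2: index 1; position of 1: index 4
New edge 2->1: forward
Forward edge: respects the existing order. Still a DAG, same toposort still valid.
Still a DAG? yes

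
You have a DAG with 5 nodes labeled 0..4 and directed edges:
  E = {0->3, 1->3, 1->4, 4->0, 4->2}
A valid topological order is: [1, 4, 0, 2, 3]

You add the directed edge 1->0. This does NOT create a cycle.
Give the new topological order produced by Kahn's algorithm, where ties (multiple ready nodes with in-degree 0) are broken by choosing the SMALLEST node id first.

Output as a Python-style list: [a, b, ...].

Old toposort: [1, 4, 0, 2, 3]
Added edge: 1->0
Position of 1 (0) < position of 0 (2). Old order still valid.
Run Kahn's algorithm (break ties by smallest node id):
  initial in-degrees: [2, 0, 1, 2, 1]
  ready (indeg=0): [1]
  pop 1: indeg[0]->1; indeg[3]->1; indeg[4]->0 | ready=[4] | order so far=[1]
  pop 4: indeg[0]->0; indeg[2]->0 | ready=[0, 2] | order so far=[1, 4]
  pop 0: indeg[3]->0 | ready=[2, 3] | order so far=[1, 4, 0]
  pop 2: no out-edges | ready=[3] | order so far=[1, 4, 0, 2]
  pop 3: no out-edges | ready=[] | order so far=[1, 4, 0, 2, 3]
  Result: [1, 4, 0, 2, 3]

Answer: [1, 4, 0, 2, 3]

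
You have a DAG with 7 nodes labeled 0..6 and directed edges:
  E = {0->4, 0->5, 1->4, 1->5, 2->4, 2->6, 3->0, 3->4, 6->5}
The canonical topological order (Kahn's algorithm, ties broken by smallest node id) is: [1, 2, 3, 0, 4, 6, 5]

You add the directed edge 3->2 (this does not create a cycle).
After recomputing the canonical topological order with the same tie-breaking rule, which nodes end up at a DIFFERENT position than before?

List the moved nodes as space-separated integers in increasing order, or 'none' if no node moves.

Answer: 0 2 3

Derivation:
Old toposort: [1, 2, 3, 0, 4, 6, 5]
Added edge 3->2
Recompute Kahn (smallest-id tiebreak):
  initial in-degrees: [1, 0, 1, 0, 4, 3, 1]
  ready (indeg=0): [1, 3]
  pop 1: indeg[4]->3; indeg[5]->2 | ready=[3] | order so far=[1]
  pop 3: indeg[0]->0; indeg[2]->0; indeg[4]->2 | ready=[0, 2] | order so far=[1, 3]
  pop 0: indeg[4]->1; indeg[5]->1 | ready=[2] | order so far=[1, 3, 0]
  pop 2: indeg[4]->0; indeg[6]->0 | ready=[4, 6] | order so far=[1, 3, 0, 2]
  pop 4: no out-edges | ready=[6] | order so far=[1, 3, 0, 2, 4]
  pop 6: indeg[5]->0 | ready=[5] | order so far=[1, 3, 0, 2, 4, 6]
  pop 5: no out-edges | ready=[] | order so far=[1, 3, 0, 2, 4, 6, 5]
New canonical toposort: [1, 3, 0, 2, 4, 6, 5]
Compare positions:
  Node 0: index 3 -> 2 (moved)
  Node 1: index 0 -> 0 (same)
  Node 2: index 1 -> 3 (moved)
  Node 3: index 2 -> 1 (moved)
  Node 4: index 4 -> 4 (same)
  Node 5: index 6 -> 6 (same)
  Node 6: index 5 -> 5 (same)
Nodes that changed position: 0 2 3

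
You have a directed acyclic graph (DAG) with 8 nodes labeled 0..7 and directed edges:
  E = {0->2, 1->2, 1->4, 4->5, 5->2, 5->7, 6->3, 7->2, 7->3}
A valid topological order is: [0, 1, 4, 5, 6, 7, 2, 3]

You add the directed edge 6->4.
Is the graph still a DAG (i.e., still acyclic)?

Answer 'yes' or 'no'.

Given toposort: [0, 1, 4, 5, 6, 7, 2, 3]
Position of 6: index 4; position of 4: index 2
New edge 6->4: backward (u after v in old order)
Backward edge: old toposort is now invalid. Check if this creates a cycle.
Does 4 already reach 6? Reachable from 4: [2, 3, 4, 5, 7]. NO -> still a DAG (reorder needed).
Still a DAG? yes

Answer: yes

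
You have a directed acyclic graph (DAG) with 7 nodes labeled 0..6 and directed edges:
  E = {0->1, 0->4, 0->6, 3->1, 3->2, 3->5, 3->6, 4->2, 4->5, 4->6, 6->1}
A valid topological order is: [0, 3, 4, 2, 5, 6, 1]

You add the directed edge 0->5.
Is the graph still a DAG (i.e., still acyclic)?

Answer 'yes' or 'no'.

Given toposort: [0, 3, 4, 2, 5, 6, 1]
Position of 0: index 0; position of 5: index 4
New edge 0->5: forward
Forward edge: respects the existing order. Still a DAG, same toposort still valid.
Still a DAG? yes

Answer: yes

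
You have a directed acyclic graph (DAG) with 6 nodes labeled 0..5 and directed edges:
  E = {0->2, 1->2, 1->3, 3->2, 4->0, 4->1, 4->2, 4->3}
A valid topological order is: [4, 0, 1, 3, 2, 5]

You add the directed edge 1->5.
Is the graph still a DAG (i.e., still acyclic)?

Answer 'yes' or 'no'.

Answer: yes

Derivation:
Given toposort: [4, 0, 1, 3, 2, 5]
Position of 1: index 2; position of 5: index 5
New edge 1->5: forward
Forward edge: respects the existing order. Still a DAG, same toposort still valid.
Still a DAG? yes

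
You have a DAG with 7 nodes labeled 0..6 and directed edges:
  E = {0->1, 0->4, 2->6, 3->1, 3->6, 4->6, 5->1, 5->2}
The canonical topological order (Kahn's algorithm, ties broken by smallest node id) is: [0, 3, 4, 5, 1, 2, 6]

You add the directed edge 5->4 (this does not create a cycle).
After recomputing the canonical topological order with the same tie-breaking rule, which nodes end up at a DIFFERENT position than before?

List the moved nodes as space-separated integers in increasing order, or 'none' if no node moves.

Answer: 1 2 4 5

Derivation:
Old toposort: [0, 3, 4, 5, 1, 2, 6]
Added edge 5->4
Recompute Kahn (smallest-id tiebreak):
  initial in-degrees: [0, 3, 1, 0, 2, 0, 3]
  ready (indeg=0): [0, 3, 5]
  pop 0: indeg[1]->2; indeg[4]->1 | ready=[3, 5] | order so far=[0]
  pop 3: indeg[1]->1; indeg[6]->2 | ready=[5] | order so far=[0, 3]
  pop 5: indeg[1]->0; indeg[2]->0; indeg[4]->0 | ready=[1, 2, 4] | order so far=[0, 3, 5]
  pop 1: no out-edges | ready=[2, 4] | order so far=[0, 3, 5, 1]
  pop 2: indeg[6]->1 | ready=[4] | order so far=[0, 3, 5, 1, 2]
  pop 4: indeg[6]->0 | ready=[6] | order so far=[0, 3, 5, 1, 2, 4]
  pop 6: no out-edges | ready=[] | order so far=[0, 3, 5, 1, 2, 4, 6]
New canonical toposort: [0, 3, 5, 1, 2, 4, 6]
Compare positions:
  Node 0: index 0 -> 0 (same)
  Node 1: index 4 -> 3 (moved)
  Node 2: index 5 -> 4 (moved)
  Node 3: index 1 -> 1 (same)
  Node 4: index 2 -> 5 (moved)
  Node 5: index 3 -> 2 (moved)
  Node 6: index 6 -> 6 (same)
Nodes that changed position: 1 2 4 5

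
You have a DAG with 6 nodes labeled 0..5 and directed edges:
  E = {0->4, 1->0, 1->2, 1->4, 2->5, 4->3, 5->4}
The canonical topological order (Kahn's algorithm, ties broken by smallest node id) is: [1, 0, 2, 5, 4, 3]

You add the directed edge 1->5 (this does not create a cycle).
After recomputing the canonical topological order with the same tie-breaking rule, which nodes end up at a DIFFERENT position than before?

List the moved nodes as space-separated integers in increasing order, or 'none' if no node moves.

Old toposort: [1, 0, 2, 5, 4, 3]
Added edge 1->5
Recompute Kahn (smallest-id tiebreak):
  initial in-degrees: [1, 0, 1, 1, 3, 2]
  ready (indeg=0): [1]
  pop 1: indeg[0]->0; indeg[2]->0; indeg[4]->2; indeg[5]->1 | ready=[0, 2] | order so far=[1]
  pop 0: indeg[4]->1 | ready=[2] | order so far=[1, 0]
  pop 2: indeg[5]->0 | ready=[5] | order so far=[1, 0, 2]
  pop 5: indeg[4]->0 | ready=[4] | order so far=[1, 0, 2, 5]
  pop 4: indeg[3]->0 | ready=[3] | order so far=[1, 0, 2, 5, 4]
  pop 3: no out-edges | ready=[] | order so far=[1, 0, 2, 5, 4, 3]
New canonical toposort: [1, 0, 2, 5, 4, 3]
Compare positions:
  Node 0: index 1 -> 1 (same)
  Node 1: index 0 -> 0 (same)
  Node 2: index 2 -> 2 (same)
  Node 3: index 5 -> 5 (same)
  Node 4: index 4 -> 4 (same)
  Node 5: index 3 -> 3 (same)
Nodes that changed position: none

Answer: none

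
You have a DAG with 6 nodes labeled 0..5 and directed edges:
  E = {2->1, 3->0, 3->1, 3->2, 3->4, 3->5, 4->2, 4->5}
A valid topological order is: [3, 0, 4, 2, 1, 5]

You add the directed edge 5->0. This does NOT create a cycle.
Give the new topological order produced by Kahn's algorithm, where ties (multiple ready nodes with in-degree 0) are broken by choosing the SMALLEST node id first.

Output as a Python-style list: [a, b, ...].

Answer: [3, 4, 2, 1, 5, 0]

Derivation:
Old toposort: [3, 0, 4, 2, 1, 5]
Added edge: 5->0
Position of 5 (5) > position of 0 (1). Must reorder: 5 must now come before 0.
Run Kahn's algorithm (break ties by smallest node id):
  initial in-degrees: [2, 2, 2, 0, 1, 2]
  ready (indeg=0): [3]
  pop 3: indeg[0]->1; indeg[1]->1; indeg[2]->1; indeg[4]->0; indeg[5]->1 | ready=[4] | order so far=[3]
  pop 4: indeg[2]->0; indeg[5]->0 | ready=[2, 5] | order so far=[3, 4]
  pop 2: indeg[1]->0 | ready=[1, 5] | order so far=[3, 4, 2]
  pop 1: no out-edges | ready=[5] | order so far=[3, 4, 2, 1]
  pop 5: indeg[0]->0 | ready=[0] | order so far=[3, 4, 2, 1, 5]
  pop 0: no out-edges | ready=[] | order so far=[3, 4, 2, 1, 5, 0]
  Result: [3, 4, 2, 1, 5, 0]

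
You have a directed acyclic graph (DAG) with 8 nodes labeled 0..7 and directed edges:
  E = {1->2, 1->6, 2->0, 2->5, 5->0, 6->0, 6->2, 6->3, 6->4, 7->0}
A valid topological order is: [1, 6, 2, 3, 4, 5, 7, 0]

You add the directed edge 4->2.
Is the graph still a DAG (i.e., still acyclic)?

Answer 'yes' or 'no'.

Given toposort: [1, 6, 2, 3, 4, 5, 7, 0]
Position of 4: index 4; position of 2: index 2
New edge 4->2: backward (u after v in old order)
Backward edge: old toposort is now invalid. Check if this creates a cycle.
Does 2 already reach 4? Reachable from 2: [0, 2, 5]. NO -> still a DAG (reorder needed).
Still a DAG? yes

Answer: yes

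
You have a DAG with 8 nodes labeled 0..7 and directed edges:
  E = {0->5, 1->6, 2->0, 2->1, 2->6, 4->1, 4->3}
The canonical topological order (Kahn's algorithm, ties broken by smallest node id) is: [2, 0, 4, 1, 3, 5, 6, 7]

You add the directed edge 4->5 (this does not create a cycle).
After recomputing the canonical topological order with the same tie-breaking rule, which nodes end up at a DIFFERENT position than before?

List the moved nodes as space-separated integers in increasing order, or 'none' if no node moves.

Old toposort: [2, 0, 4, 1, 3, 5, 6, 7]
Added edge 4->5
Recompute Kahn (smallest-id tiebreak):
  initial in-degrees: [1, 2, 0, 1, 0, 2, 2, 0]
  ready (indeg=0): [2, 4, 7]
  pop 2: indeg[0]->0; indeg[1]->1; indeg[6]->1 | ready=[0, 4, 7] | order so far=[2]
  pop 0: indeg[5]->1 | ready=[4, 7] | order so far=[2, 0]
  pop 4: indeg[1]->0; indeg[3]->0; indeg[5]->0 | ready=[1, 3, 5, 7] | order so far=[2, 0, 4]
  pop 1: indeg[6]->0 | ready=[3, 5, 6, 7] | order so far=[2, 0, 4, 1]
  pop 3: no out-edges | ready=[5, 6, 7] | order so far=[2, 0, 4, 1, 3]
  pop 5: no out-edges | ready=[6, 7] | order so far=[2, 0, 4, 1, 3, 5]
  pop 6: no out-edges | ready=[7] | order so far=[2, 0, 4, 1, 3, 5, 6]
  pop 7: no out-edges | ready=[] | order so far=[2, 0, 4, 1, 3, 5, 6, 7]
New canonical toposort: [2, 0, 4, 1, 3, 5, 6, 7]
Compare positions:
  Node 0: index 1 -> 1 (same)
  Node 1: index 3 -> 3 (same)
  Node 2: index 0 -> 0 (same)
  Node 3: index 4 -> 4 (same)
  Node 4: index 2 -> 2 (same)
  Node 5: index 5 -> 5 (same)
  Node 6: index 6 -> 6 (same)
  Node 7: index 7 -> 7 (same)
Nodes that changed position: none

Answer: none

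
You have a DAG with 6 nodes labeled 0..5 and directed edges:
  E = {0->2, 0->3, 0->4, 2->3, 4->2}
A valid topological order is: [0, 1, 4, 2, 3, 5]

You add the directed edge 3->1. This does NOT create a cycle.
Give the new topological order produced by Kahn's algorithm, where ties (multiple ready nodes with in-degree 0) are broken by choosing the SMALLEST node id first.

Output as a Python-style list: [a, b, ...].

Answer: [0, 4, 2, 3, 1, 5]

Derivation:
Old toposort: [0, 1, 4, 2, 3, 5]
Added edge: 3->1
Position of 3 (4) > position of 1 (1). Must reorder: 3 must now come before 1.
Run Kahn's algorithm (break ties by smallest node id):
  initial in-degrees: [0, 1, 2, 2, 1, 0]
  ready (indeg=0): [0, 5]
  pop 0: indeg[2]->1; indeg[3]->1; indeg[4]->0 | ready=[4, 5] | order so far=[0]
  pop 4: indeg[2]->0 | ready=[2, 5] | order so far=[0, 4]
  pop 2: indeg[3]->0 | ready=[3, 5] | order so far=[0, 4, 2]
  pop 3: indeg[1]->0 | ready=[1, 5] | order so far=[0, 4, 2, 3]
  pop 1: no out-edges | ready=[5] | order so far=[0, 4, 2, 3, 1]
  pop 5: no out-edges | ready=[] | order so far=[0, 4, 2, 3, 1, 5]
  Result: [0, 4, 2, 3, 1, 5]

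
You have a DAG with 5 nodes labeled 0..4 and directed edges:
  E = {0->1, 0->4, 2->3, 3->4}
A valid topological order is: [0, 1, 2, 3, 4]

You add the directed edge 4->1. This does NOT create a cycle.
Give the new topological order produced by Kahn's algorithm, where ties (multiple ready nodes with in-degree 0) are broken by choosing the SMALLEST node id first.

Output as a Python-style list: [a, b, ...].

Old toposort: [0, 1, 2, 3, 4]
Added edge: 4->1
Position of 4 (4) > position of 1 (1). Must reorder: 4 must now come before 1.
Run Kahn's algorithm (break ties by smallest node id):
  initial in-degrees: [0, 2, 0, 1, 2]
  ready (indeg=0): [0, 2]
  pop 0: indeg[1]->1; indeg[4]->1 | ready=[2] | order so far=[0]
  pop 2: indeg[3]->0 | ready=[3] | order so far=[0, 2]
  pop 3: indeg[4]->0 | ready=[4] | order so far=[0, 2, 3]
  pop 4: indeg[1]->0 | ready=[1] | order so far=[0, 2, 3, 4]
  pop 1: no out-edges | ready=[] | order so far=[0, 2, 3, 4, 1]
  Result: [0, 2, 3, 4, 1]

Answer: [0, 2, 3, 4, 1]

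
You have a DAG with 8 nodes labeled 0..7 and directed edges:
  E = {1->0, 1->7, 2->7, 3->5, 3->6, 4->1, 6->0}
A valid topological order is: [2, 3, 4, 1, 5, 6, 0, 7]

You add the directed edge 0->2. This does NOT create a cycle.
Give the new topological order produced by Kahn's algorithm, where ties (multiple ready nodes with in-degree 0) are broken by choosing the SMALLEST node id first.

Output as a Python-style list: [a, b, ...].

Answer: [3, 4, 1, 5, 6, 0, 2, 7]

Derivation:
Old toposort: [2, 3, 4, 1, 5, 6, 0, 7]
Added edge: 0->2
Position of 0 (6) > position of 2 (0). Must reorder: 0 must now come before 2.
Run Kahn's algorithm (break ties by smallest node id):
  initial in-degrees: [2, 1, 1, 0, 0, 1, 1, 2]
  ready (indeg=0): [3, 4]
  pop 3: indeg[5]->0; indeg[6]->0 | ready=[4, 5, 6] | order so far=[3]
  pop 4: indeg[1]->0 | ready=[1, 5, 6] | order so far=[3, 4]
  pop 1: indeg[0]->1; indeg[7]->1 | ready=[5, 6] | order so far=[3, 4, 1]
  pop 5: no out-edges | ready=[6] | order so far=[3, 4, 1, 5]
  pop 6: indeg[0]->0 | ready=[0] | order so far=[3, 4, 1, 5, 6]
  pop 0: indeg[2]->0 | ready=[2] | order so far=[3, 4, 1, 5, 6, 0]
  pop 2: indeg[7]->0 | ready=[7] | order so far=[3, 4, 1, 5, 6, 0, 2]
  pop 7: no out-edges | ready=[] | order so far=[3, 4, 1, 5, 6, 0, 2, 7]
  Result: [3, 4, 1, 5, 6, 0, 2, 7]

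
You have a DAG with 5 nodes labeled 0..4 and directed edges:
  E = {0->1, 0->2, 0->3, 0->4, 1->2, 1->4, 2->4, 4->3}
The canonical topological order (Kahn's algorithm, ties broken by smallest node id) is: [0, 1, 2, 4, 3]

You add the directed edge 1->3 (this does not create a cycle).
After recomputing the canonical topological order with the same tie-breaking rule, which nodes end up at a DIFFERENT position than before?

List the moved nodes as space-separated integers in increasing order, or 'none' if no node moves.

Old toposort: [0, 1, 2, 4, 3]
Added edge 1->3
Recompute Kahn (smallest-id tiebreak):
  initial in-degrees: [0, 1, 2, 3, 3]
  ready (indeg=0): [0]
  pop 0: indeg[1]->0; indeg[2]->1; indeg[3]->2; indeg[4]->2 | ready=[1] | order so far=[0]
  pop 1: indeg[2]->0; indeg[3]->1; indeg[4]->1 | ready=[2] | order so far=[0, 1]
  pop 2: indeg[4]->0 | ready=[4] | order so far=[0, 1, 2]
  pop 4: indeg[3]->0 | ready=[3] | order so far=[0, 1, 2, 4]
  pop 3: no out-edges | ready=[] | order so far=[0, 1, 2, 4, 3]
New canonical toposort: [0, 1, 2, 4, 3]
Compare positions:
  Node 0: index 0 -> 0 (same)
  Node 1: index 1 -> 1 (same)
  Node 2: index 2 -> 2 (same)
  Node 3: index 4 -> 4 (same)
  Node 4: index 3 -> 3 (same)
Nodes that changed position: none

Answer: none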